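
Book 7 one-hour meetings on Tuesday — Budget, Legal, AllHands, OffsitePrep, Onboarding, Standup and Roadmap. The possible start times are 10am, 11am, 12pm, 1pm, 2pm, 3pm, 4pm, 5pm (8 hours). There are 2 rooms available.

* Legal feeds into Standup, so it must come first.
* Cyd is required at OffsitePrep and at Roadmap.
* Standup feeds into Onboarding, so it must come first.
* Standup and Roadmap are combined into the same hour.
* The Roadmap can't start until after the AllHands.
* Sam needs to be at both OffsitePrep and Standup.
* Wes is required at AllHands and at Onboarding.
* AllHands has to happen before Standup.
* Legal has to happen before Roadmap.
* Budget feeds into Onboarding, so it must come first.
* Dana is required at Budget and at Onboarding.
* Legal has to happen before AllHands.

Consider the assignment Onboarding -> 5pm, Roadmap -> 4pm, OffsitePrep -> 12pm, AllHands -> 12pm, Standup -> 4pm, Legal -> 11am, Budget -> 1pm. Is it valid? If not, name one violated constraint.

Dana is required at Budget and at Onboarding — holds.
Sam needs to be at both OffsitePrep and Standup — holds.
The Roadmap can't start until after the AllHands — holds.
There are 2 rooms available — holds.
Legal feeds into Standup, so it must come first — holds.
Wes is required at AllHands and at Onboarding — holds.
AllHands has to happen before Standup — holds.
Standup and Roadmap are combined into the same hour — holds.
Standup feeds into Onboarding, so it must come first — holds.
Cyd is required at OffsitePrep and at Roadmap — holds.
Legal has to happen before AllHands — holds.
Legal has to happen before Roadmap — holds.
Budget feeds into Onboarding, so it must come first — holds.

Yes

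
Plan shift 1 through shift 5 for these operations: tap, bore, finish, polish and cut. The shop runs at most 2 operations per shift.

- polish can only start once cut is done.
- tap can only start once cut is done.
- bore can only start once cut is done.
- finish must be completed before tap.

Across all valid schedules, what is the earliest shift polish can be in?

shift 2

Precedence pushes polish to at least shift 2.
polish at shift 2 is achievable: tap -> shift 2, bore -> shift 3, polish -> shift 2, cut -> shift 1, finish -> shift 1.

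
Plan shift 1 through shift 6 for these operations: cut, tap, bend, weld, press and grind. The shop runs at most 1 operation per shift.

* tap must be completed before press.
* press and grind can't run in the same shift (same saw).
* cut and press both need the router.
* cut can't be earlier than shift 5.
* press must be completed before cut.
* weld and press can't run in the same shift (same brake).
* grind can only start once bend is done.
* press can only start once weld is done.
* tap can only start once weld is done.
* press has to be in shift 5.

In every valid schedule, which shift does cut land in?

cut's window is shift 5–shift 6.
press is fixed at shift 5, and cut can't share a shift with press.
So cut must be shift 6.

shift 6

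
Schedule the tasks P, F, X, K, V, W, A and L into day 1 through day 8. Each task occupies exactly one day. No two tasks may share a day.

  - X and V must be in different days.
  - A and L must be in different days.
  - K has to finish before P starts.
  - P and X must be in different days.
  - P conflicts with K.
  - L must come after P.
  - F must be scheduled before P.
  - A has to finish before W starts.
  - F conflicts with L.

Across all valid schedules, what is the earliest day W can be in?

day 2

Precedence pushes W to at least day 2.
W at day 2 is achievable: A -> day 1, V -> day 8, K -> day 4, W -> day 2, L -> day 6, P -> day 5, X -> day 7, F -> day 3.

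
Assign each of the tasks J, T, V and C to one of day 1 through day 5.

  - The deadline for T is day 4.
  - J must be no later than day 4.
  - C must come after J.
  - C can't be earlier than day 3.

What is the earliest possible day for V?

day 1

V at day 1 is achievable: J in day 1, T in day 1, C in day 3, V in day 1.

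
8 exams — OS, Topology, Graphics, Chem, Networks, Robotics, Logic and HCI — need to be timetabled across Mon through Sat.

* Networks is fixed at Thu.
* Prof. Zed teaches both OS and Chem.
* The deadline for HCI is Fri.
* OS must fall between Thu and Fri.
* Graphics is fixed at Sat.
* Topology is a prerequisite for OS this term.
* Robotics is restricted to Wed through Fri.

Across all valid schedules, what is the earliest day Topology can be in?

Downstream work caps Topology at Thu.
Topology at Mon is achievable: Chem -> Mon; Topology -> Mon; Graphics -> Sat; HCI -> Mon; OS -> Thu; Networks -> Thu; Logic -> Mon; Robotics -> Wed.

Mon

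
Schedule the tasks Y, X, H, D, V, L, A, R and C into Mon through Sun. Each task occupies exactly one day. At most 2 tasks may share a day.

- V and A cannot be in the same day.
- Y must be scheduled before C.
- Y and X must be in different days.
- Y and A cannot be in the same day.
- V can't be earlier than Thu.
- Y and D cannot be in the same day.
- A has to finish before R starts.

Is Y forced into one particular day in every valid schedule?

Y can be Mon (e.g. X in Wed, R in Wed, L in Fri, D in Thu, V in Thu, H in Mon, C in Tue, Y in Mon, A in Tue) or Tue (e.g. H in Wed, A in Mon, V in Thu, C in Wed, L in Fri, D in Thu, R in Tue, X in Mon, Y in Tue).

No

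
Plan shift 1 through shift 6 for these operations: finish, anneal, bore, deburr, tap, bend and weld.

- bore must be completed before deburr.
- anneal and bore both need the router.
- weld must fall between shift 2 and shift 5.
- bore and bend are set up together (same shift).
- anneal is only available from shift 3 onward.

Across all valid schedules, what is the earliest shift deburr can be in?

Precedence pushes deburr to at least shift 2.
deburr at shift 2 is achievable: anneal in shift 3, weld in shift 2, deburr in shift 2, finish in shift 1, bend in shift 1, tap in shift 1, bore in shift 1.

shift 2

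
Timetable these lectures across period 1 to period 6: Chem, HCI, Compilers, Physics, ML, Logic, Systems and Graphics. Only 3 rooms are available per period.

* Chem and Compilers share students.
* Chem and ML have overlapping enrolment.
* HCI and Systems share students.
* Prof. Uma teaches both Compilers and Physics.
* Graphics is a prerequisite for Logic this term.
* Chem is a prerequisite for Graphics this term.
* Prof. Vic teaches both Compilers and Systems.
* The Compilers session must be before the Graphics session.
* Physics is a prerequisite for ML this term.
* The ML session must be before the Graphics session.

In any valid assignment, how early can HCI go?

HCI at period 1 is achievable: Chem in period 1; HCI in period 1; Physics in period 1; Compilers in period 2; ML in period 2; Logic in period 4; Graphics in period 3; Systems in period 3.

period 1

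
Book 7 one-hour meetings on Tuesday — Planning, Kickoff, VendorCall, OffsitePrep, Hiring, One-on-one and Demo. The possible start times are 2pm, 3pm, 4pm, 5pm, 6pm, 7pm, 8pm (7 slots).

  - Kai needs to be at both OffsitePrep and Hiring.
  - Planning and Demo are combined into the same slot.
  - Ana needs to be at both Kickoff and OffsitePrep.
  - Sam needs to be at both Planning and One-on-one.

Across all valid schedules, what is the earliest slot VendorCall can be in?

VendorCall at 2pm is achievable: Planning=2pm; One-on-one=3pm; Demo=2pm; OffsitePrep=3pm; VendorCall=2pm; Kickoff=2pm; Hiring=2pm.

2pm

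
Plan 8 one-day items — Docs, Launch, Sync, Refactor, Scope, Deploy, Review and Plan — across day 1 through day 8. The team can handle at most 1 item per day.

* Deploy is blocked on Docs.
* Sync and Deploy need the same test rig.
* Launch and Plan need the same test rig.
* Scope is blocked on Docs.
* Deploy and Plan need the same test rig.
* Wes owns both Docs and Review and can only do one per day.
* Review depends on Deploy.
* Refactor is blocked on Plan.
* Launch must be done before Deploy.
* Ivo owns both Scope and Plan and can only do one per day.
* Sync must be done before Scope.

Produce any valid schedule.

Review in day 8, Sync in day 4, Refactor in day 7, Docs in day 1, Plan in day 6, Deploy in day 3, Scope in day 5, Launch in day 2

Checking: Docs(day 1) before Scope(day 5); Sync(day 4) before Scope(day 5); Plan(day 6) before Refactor(day 7); Deploy(day 3) before Review(day 8); Launch(day 2) before Deploy(day 3); Docs(day 1) before Deploy(day 3); Sync(day 4) != Deploy(day 3); Deploy(day 3) != Plan(day 6); Docs(day 1) != Review(day 8); Launch(day 2) != Plan(day 6); Scope(day 5) != Plan(day 6); max 1 per day (cap 1).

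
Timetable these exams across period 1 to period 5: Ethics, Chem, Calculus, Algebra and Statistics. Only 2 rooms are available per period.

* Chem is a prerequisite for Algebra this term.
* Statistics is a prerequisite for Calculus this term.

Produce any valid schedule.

Ethics in period 3, Statistics in period 1, Algebra in period 2, Chem in period 1, Calculus in period 2

Checking: Chem(period 1) before Algebra(period 2); Statistics(period 1) before Calculus(period 2); max 2 per period (cap 2).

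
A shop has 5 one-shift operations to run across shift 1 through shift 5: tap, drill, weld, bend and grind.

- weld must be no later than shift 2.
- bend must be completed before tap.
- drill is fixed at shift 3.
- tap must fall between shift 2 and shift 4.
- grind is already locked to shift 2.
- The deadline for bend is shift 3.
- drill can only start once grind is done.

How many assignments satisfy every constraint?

Splitting on tap: it can be shift 2 (2), shift 3 (4), shift 4 (6). Listing each branch's schedules as (drill, weld, bend, grind) by shift number:
tap=shift 2: (3,1,1,2) (3,2,1,2) — 2.
tap=shift 3: (3,1,1,2) (3,1,2,2) (3,2,1,2) (3,2,2,2) — 4.
tap=shift 4: (3,1,1,2) (3,1,2,2) (3,1,3,2) (3,2,1,2) (3,2,2,2) (3,2,3,2) — 6.
Summing: 2 + 4 + 6 = 12.

12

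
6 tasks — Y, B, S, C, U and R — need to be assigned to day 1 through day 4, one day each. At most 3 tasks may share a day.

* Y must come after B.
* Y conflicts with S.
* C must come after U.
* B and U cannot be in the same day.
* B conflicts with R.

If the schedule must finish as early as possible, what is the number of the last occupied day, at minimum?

The precedence chain requires at least 2 distinct days.
With at most 3 per day and 6 tasks, at least 2 days are needed.
Could 2 days be enough, i.e. nothing placed later than day 2? No: C must come after U (at day 1 or later) → {day 2}; U must come before C (at day 2 or earlier) → {day 1}; Y must come after B (at day 1 or later) → {day 2}; B must come before Y (at day 2 or earlier) → {day 1}; U can't share with B (day 1) → nothing is left.
So 2 days is not enough.
3 works (last occupied day: day 3): for example Y -> day 2, C -> day 3, S -> day 1, R -> day 2, B -> day 1, U -> day 2.

3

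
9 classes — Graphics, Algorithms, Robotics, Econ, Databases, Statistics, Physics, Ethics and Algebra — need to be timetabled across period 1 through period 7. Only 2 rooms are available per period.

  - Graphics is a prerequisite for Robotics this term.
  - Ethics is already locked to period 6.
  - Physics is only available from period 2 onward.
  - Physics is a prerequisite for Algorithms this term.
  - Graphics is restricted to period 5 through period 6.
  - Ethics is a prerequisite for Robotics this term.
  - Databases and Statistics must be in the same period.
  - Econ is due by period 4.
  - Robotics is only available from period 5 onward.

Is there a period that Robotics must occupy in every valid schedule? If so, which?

period 7

Robotics is available from period 5; precedence pushes Robotics to at least period 7.
So Robotics is pinned to period 7.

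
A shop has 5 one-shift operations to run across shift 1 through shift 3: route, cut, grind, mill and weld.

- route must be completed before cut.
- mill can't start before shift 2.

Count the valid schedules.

54

Splitting on route: it can be shift 1 (36), shift 2 (18). Listing each branch's schedules as (cut, grind, mill, weld) by shift number:
route=shift 1: (2,1,2,1) (2,1,2,2) (2,1,2,3) (2,1,3,1) (2,1,3,2) (2,1,3,3) (2,2,2,1) (2,2,2,2) (2,2,2,3) (2,2,3,1) (2,2,3,2) (2,2,3,3) (2,3,2,1) (2,3,2,2) (2,3,2,3) (2,3,3,1) (2,3,3,2) (2,3,3,3) (3,1,2,1) (3,1,2,2) (3,1,2,3) (3,1,3,1) (3,1,3,2) (3,1,3,3) (3,2,2,1) (3,2,2,2) (3,2,2,3) (3,2,3,1) (3,2,3,2) (3,2,3,3) (3,3,2,1) (3,3,2,2) (3,3,2,3) (3,3,3,1) (3,3,3,2) (3,3,3,3) — 36.
route=shift 2: (3,1,2,1) (3,1,2,2) (3,1,2,3) (3,1,3,1) (3,1,3,2) (3,1,3,3) (3,2,2,1) (3,2,2,2) (3,2,2,3) (3,2,3,1) (3,2,3,2) (3,2,3,3) (3,3,2,1) (3,3,2,2) (3,3,2,3) (3,3,3,1) (3,3,3,2) (3,3,3,3) — 18.
Summing: 36 + 18 = 54.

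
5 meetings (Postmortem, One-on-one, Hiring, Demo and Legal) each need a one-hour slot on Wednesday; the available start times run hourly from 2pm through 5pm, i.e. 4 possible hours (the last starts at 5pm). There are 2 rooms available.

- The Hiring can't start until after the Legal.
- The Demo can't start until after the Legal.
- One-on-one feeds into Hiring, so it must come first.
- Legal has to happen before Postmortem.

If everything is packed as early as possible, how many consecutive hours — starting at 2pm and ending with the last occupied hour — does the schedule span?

The precedence chain requires at least 2 distinct hours.
With at most 2 per hour and 5 meetings, at least 3 hours are needed.
3 works (last occupied hour: 4pm): for example Legal -> 2pm, One-on-one -> 2pm, Demo -> 4pm, Hiring -> 3pm, Postmortem -> 3pm.

3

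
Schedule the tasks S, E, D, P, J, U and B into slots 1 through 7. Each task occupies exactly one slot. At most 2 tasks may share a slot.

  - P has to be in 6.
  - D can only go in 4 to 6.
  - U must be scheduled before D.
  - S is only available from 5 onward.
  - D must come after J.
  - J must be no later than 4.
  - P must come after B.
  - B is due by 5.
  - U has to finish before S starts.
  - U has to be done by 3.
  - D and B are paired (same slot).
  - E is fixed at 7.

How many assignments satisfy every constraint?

51

Splitting on S: it can be 5 (9), 6 (21), 7 (21). Listing each branch's schedules as (E, D, P, J, U, B):
S=5: (7,4,6,1,1,4) (7,4,6,1,2,4) (7,4,6,1,3,4) (7,4,6,2,1,4) (7,4,6,2,2,4) (7,4,6,2,3,4) (7,4,6,3,1,4) (7,4,6,3,2,4) (7,4,6,3,3,4) — 9.
S=6: (7,4,6,1,1,4) (7,4,6,1,2,4) (7,4,6,1,3,4) (7,4,6,2,1,4) (7,4,6,2,2,4) (7,4,6,2,3,4) (7,4,6,3,1,4) (7,4,6,3,2,4) (7,4,6,3,3,4) (7,5,6,1,1,5) (7,5,6,1,2,5) (7,5,6,1,3,5) (7,5,6,2,1,5) (7,5,6,2,2,5) (7,5,6,2,3,5) (7,5,6,3,1,5) (7,5,6,3,2,5) (7,5,6,3,3,5) (7,5,6,4,1,5) (7,5,6,4,2,5) (7,5,6,4,3,5) — 21.
S=7: (7,4,6,1,1,4) (7,4,6,1,2,4) (7,4,6,1,3,4) (7,4,6,2,1,4) (7,4,6,2,2,4) (7,4,6,2,3,4) (7,4,6,3,1,4) (7,4,6,3,2,4) (7,4,6,3,3,4) (7,5,6,1,1,5) (7,5,6,1,2,5) (7,5,6,1,3,5) (7,5,6,2,1,5) (7,5,6,2,2,5) (7,5,6,2,3,5) (7,5,6,3,1,5) (7,5,6,3,2,5) (7,5,6,3,3,5) (7,5,6,4,1,5) (7,5,6,4,2,5) (7,5,6,4,3,5) — 21.
Summing: 9 + 21 + 21 = 51.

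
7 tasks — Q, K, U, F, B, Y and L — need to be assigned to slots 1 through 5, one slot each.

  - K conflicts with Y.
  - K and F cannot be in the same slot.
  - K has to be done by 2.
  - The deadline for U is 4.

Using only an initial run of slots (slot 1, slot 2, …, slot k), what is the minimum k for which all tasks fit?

Could 1 slot be enough, i.e. nothing placed later than 1? No: K's window within 1 slot is {1}; F can't share with K (1) → nothing is left.
So 1 slot is not enough.
2 works (last occupied slot: 2): for example L in 1, F in 2, B in 1, K in 1, Y in 2, U in 1, Q in 1.

2 slots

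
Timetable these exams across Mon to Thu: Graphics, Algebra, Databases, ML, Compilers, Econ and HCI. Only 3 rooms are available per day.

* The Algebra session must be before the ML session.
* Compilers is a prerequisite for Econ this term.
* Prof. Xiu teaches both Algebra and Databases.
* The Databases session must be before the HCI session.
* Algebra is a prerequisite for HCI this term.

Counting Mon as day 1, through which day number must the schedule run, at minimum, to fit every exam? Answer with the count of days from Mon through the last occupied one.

3

The precedence chain requires at least 2 distinct days.
With at most 3 per day and 7 exams, at least 3 days are needed.
3 works (last occupied day: Wed): for example HCI in Wed, Databases in Tue, ML in Tue, Econ in Tue, Graphics in Mon, Compilers in Mon, Algebra in Mon.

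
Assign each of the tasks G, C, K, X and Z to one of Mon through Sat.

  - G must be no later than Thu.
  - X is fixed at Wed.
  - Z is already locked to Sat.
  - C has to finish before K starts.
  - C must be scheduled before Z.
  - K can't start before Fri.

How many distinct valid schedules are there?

36

Splitting on G: it can be Mon (9), Tue (9), Wed (9), Thu (9). Listing each branch's schedules as (C, K, X, Z):
G=Mon: (Mon,Fri,Wed,Sat) (Mon,Sat,Wed,Sat) (Tue,Fri,Wed,Sat) (Tue,Sat,Wed,Sat) (Wed,Fri,Wed,Sat) (Wed,Sat,Wed,Sat) (Thu,Fri,Wed,Sat) (Thu,Sat,Wed,Sat) (Fri,Sat,Wed,Sat) — 9.
G=Tue: (Mon,Fri,Wed,Sat) (Mon,Sat,Wed,Sat) (Tue,Fri,Wed,Sat) (Tue,Sat,Wed,Sat) (Wed,Fri,Wed,Sat) (Wed,Sat,Wed,Sat) (Thu,Fri,Wed,Sat) (Thu,Sat,Wed,Sat) (Fri,Sat,Wed,Sat) — 9.
G=Wed: (Mon,Fri,Wed,Sat) (Mon,Sat,Wed,Sat) (Tue,Fri,Wed,Sat) (Tue,Sat,Wed,Sat) (Wed,Fri,Wed,Sat) (Wed,Sat,Wed,Sat) (Thu,Fri,Wed,Sat) (Thu,Sat,Wed,Sat) (Fri,Sat,Wed,Sat) — 9.
G=Thu: (Mon,Fri,Wed,Sat) (Mon,Sat,Wed,Sat) (Tue,Fri,Wed,Sat) (Tue,Sat,Wed,Sat) (Wed,Fri,Wed,Sat) (Wed,Sat,Wed,Sat) (Thu,Fri,Wed,Sat) (Thu,Sat,Wed,Sat) (Fri,Sat,Wed,Sat) — 9.
Summing: 9 + 9 + 9 + 9 = 36.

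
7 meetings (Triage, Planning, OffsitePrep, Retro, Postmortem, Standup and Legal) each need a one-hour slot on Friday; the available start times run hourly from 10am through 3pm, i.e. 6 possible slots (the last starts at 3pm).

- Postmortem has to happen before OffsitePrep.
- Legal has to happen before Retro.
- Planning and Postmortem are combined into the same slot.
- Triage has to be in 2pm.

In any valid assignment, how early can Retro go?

Precedence pushes Retro to at least 11am.
Retro at 11am is achievable: Planning=10am; Triage=2pm; OffsitePrep=11am; Standup=10am; Retro=11am; Postmortem=10am; Legal=10am.

11am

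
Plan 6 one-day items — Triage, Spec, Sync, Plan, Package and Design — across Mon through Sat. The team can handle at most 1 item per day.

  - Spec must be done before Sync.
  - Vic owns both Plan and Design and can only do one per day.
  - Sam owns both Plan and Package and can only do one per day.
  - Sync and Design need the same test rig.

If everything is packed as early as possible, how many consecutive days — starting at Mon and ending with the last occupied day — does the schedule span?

6

The precedence chain requires at least 2 distinct days.
With at most 1 per day and 6 work items, at least 6 days are needed.
6 works (last occupied day: Sat): for example Package -> Fri, Sync -> Tue, Plan -> Thu, Triage -> Wed, Design -> Sat, Spec -> Mon.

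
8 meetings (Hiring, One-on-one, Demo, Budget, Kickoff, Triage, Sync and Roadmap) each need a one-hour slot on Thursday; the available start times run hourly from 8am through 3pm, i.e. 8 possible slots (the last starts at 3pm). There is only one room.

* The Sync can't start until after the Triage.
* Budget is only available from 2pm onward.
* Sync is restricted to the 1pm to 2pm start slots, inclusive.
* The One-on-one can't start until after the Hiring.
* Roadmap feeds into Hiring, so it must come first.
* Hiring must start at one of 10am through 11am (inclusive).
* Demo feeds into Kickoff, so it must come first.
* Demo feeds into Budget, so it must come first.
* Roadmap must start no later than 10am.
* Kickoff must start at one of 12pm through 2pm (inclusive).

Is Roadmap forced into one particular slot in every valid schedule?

No

Roadmap can be 8am (e.g. Kickoff -> 12pm; Triage -> 11am; One-on-one -> 3pm; Sync -> 1pm; Demo -> 9am; Roadmap -> 8am; Hiring -> 10am; Budget -> 2pm) or 9am (e.g. Sync -> 1pm, Kickoff -> 12pm, Roadmap -> 9am, Triage -> 11am, Budget -> 2pm, One-on-one -> 3pm, Demo -> 8am, Hiring -> 10am).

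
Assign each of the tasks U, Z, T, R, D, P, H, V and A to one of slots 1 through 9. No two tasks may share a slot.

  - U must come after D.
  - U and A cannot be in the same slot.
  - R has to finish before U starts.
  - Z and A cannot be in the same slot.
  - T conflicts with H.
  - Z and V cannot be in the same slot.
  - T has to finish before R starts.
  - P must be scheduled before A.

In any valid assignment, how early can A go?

2

Precedence pushes A to at least 2.
A at 2 is achievable: A in 2, Z in 7, T in 3, U in 6, P in 1, V in 9, H in 8, D in 5, R in 4.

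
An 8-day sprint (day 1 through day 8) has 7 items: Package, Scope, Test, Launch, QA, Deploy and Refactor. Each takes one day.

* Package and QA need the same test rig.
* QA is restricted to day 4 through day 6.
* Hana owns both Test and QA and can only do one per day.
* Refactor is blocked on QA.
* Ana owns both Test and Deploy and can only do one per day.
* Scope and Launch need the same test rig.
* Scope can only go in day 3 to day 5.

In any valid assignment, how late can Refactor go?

day 8

Precedence pushes Refactor to at least day 5.
Refactor at day 8 is achievable: Package -> day 1; Test -> day 1; Deploy -> day 2; Launch -> day 1; Refactor -> day 8; QA -> day 4; Scope -> day 3.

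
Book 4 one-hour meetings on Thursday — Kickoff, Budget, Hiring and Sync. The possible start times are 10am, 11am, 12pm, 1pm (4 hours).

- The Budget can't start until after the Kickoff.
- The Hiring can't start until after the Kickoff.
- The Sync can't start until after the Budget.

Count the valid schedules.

11

Splitting on Kickoff: it can be 10am (9), 11am (2). Listing each branch's schedules as (Budget, Hiring, Sync):
Kickoff=10am: (11am,11am,12pm) (11am,11am,1pm) (11am,12pm,12pm) (11am,12pm,1pm) (11am,1pm,12pm) (11am,1pm,1pm) (12pm,11am,1pm) (12pm,12pm,1pm) (12pm,1pm,1pm) — 9.
Kickoff=11am: (12pm,12pm,1pm) (12pm,1pm,1pm) — 2.
Summing: 9 + 2 = 11.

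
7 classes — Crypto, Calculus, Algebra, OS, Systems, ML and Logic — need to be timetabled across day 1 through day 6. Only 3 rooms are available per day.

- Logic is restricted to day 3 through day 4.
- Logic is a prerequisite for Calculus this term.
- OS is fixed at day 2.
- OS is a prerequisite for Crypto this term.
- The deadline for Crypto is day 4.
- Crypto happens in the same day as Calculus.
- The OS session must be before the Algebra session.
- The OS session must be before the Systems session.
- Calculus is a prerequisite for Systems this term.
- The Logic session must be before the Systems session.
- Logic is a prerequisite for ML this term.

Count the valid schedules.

Splitting on Algebra: it can be day 3 (6), day 4 (4), day 5 (6), day 6 (6). Listing each branch's schedules as (Crypto, Calculus, OS, Systems, ML, Logic) by day number:
Algebra=day 3: (4,4,2,5,4,3) (4,4,2,5,5,3) (4,4,2,5,6,3) (4,4,2,6,4,3) (4,4,2,6,5,3) (4,4,2,6,6,3) — 6.
Algebra=day 4: (4,4,2,5,5,3) (4,4,2,5,6,3) (4,4,2,6,5,3) (4,4,2,6,6,3) — 4.
Algebra=day 5: (4,4,2,5,4,3) (4,4,2,5,5,3) (4,4,2,5,6,3) (4,4,2,6,4,3) (4,4,2,6,5,3) (4,4,2,6,6,3) — 6.
Algebra=day 6: (4,4,2,5,4,3) (4,4,2,5,5,3) (4,4,2,5,6,3) (4,4,2,6,4,3) (4,4,2,6,5,3) (4,4,2,6,6,3) — 6.
Summing: 6 + 4 + 6 + 6 = 22.

22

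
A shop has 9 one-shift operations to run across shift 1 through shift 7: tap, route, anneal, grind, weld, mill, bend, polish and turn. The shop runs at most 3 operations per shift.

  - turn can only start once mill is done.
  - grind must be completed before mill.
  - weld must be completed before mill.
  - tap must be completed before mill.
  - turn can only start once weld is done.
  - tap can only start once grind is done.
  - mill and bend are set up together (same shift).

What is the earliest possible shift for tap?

shift 2

Precedence pushes tap to at least shift 2; downstream work caps tap at shift 5.
tap at shift 2 is achievable: grind in shift 1; route in shift 1; weld in shift 1; mill in shift 3; tap in shift 2; polish in shift 2; bend in shift 3; anneal in shift 2; turn in shift 4.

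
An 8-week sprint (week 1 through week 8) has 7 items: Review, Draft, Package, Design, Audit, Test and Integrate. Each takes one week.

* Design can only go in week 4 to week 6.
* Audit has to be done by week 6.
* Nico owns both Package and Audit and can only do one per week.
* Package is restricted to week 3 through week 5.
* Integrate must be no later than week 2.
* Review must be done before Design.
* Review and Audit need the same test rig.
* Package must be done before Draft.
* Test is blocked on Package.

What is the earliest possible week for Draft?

Precedence pushes Draft to at least week 4.
Draft at week 4 is achievable: Review in week 2, Audit in week 1, Draft in week 4, Package in week 3, Integrate in week 1, Design in week 4, Test in week 4.

week 4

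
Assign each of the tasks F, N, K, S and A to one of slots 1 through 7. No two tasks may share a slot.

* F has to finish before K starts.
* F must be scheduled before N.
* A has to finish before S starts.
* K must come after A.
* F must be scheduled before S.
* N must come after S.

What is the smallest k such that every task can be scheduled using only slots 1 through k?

The precedence chain requires at least 3 distinct slots.
With at most 1 per slot and 5 tasks, at least 5 slots are needed.
5 works (last occupied slot: 5): for example N=4, S=3, F=1, A=2, K=5.

5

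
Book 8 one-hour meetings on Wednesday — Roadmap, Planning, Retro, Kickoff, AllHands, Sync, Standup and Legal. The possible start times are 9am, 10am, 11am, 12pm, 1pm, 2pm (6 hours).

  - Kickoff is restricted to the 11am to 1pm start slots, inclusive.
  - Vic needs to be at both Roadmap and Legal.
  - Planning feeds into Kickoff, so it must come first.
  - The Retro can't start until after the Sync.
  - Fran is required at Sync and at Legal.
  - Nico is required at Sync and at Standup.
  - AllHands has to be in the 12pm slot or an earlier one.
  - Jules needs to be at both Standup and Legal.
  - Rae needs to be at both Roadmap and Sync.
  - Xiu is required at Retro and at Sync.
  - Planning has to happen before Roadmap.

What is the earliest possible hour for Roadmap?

10am

Precedence pushes Roadmap to at least 10am.
Roadmap at 10am is achievable: Planning in 9am; Kickoff in 11am; Sync in 9am; Roadmap in 10am; Retro in 10am; Legal in 11am; AllHands in 9am; Standup in 10am.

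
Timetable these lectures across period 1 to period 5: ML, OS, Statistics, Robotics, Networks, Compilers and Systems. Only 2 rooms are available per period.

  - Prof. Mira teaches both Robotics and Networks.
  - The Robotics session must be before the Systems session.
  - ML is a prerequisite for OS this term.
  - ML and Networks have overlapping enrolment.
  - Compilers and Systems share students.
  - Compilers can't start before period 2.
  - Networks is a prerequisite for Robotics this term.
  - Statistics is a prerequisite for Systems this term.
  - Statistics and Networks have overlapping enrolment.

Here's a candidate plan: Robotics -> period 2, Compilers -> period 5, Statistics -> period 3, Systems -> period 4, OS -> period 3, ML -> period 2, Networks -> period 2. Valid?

No — it violates: ML and Networks have overlapping enrolment

Statistics is a prerequisite for Systems this term — holds.
Only 2 rooms are available per period — violated.
The Robotics session must be before the Systems session — holds.
Compilers can't start before period 2 — holds.
Statistics and Networks have overlapping enrolment — holds.
Prof. Mira teaches both Robotics and Networks — violated.
Compilers and Systems share students — holds.
Networks is a prerequisite for Robotics this term — violated.
ML is a prerequisite for OS this term — holds.
ML and Networks have overlapping enrolment — violated.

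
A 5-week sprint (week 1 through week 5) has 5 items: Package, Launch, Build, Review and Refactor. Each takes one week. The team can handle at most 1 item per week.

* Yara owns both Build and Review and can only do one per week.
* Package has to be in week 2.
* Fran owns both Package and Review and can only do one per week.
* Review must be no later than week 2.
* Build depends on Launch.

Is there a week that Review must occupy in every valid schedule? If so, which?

week 1

Review's window is week 1–week 2.
Package is fixed at week 2, and Review can't share a week with Package.
So Review must be week 1.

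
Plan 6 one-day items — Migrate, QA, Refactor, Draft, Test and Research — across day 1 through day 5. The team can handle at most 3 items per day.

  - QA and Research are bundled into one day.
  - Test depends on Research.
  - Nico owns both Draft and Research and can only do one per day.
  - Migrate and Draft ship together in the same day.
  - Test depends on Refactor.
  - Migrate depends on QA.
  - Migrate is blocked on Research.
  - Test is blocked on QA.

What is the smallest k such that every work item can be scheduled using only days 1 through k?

2 days

The precedence chain requires at least 2 distinct days.
With at most 3 per day and 6 work items, at least 2 days are needed.
2 works (last occupied day: day 2): for example Draft=day 2; Refactor=day 1; Test=day 2; Migrate=day 2; QA=day 1; Research=day 1.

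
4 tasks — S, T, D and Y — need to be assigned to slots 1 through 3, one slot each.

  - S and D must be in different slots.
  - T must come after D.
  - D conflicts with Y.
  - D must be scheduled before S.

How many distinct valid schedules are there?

10

Splitting on S: it can be 2 (4), 3 (6). Listing each branch's schedules as (T, D, Y):
S=2: (2,1,2) (2,1,3) (3,1,2) (3,1,3) — 4.
S=3: (2,1,2) (2,1,3) (3,1,2) (3,1,3) (3,2,1) (3,2,3) — 6.
Summing: 4 + 6 = 10.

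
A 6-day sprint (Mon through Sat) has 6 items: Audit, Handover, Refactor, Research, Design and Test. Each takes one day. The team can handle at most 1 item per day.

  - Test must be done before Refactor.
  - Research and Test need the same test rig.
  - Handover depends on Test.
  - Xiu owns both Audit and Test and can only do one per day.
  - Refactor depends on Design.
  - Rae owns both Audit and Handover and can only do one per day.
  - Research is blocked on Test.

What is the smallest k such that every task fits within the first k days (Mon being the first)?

6

The precedence chain requires at least 2 distinct days.
With at most 1 per day and 6 tasks, at least 6 days are needed.
6 works (last occupied day: Sat): for example Audit in Sat, Refactor in Wed, Design in Tue, Research in Fri, Test in Mon, Handover in Thu.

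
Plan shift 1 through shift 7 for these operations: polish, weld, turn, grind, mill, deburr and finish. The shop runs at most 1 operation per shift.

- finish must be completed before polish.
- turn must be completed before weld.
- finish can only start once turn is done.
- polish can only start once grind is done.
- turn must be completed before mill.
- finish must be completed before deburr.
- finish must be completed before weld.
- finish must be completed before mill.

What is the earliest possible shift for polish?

shift 4

Precedence pushes polish to at least shift 3.
polish at shift 4 is achievable: mill -> shift 6, finish -> shift 2, deburr -> shift 7, polish -> shift 4, weld -> shift 5, grind -> shift 3, turn -> shift 1.
Nothing earlier works — the capacity limit rule out every shift before shift 4.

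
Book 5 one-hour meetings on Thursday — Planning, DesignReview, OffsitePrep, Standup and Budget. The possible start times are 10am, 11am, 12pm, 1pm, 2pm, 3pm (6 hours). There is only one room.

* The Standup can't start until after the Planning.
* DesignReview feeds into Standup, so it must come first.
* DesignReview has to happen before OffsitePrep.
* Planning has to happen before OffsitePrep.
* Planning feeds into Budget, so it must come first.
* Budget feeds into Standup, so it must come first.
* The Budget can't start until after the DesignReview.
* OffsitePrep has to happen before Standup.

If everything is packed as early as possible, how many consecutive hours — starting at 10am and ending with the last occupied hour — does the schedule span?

5

The precedence chain requires at least 3 distinct hours.
With at most 1 per hour and 5 meetings, at least 5 hours are needed.
5 works (last occupied hour: 2pm): for example Planning in 10am; OffsitePrep in 12pm; Budget in 1pm; Standup in 2pm; DesignReview in 11am.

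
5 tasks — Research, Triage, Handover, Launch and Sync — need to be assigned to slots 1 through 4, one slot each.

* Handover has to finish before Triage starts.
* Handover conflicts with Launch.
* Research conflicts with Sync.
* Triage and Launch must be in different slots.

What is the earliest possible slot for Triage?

2

Precedence pushes Triage to at least 2.
Triage at 2 is achievable: Triage -> 2, Handover -> 1, Research -> 1, Launch -> 3, Sync -> 2.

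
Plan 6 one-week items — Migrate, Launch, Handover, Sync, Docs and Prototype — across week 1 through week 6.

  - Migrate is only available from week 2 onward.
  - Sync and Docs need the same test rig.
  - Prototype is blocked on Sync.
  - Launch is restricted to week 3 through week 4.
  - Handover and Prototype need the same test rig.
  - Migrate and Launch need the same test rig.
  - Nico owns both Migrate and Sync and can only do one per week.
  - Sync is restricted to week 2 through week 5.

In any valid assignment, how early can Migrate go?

week 2

Migrate is available from week 2.
Migrate at week 2 is achievable: Prototype in week 4, Sync in week 3, Docs in week 1, Launch in week 3, Handover in week 1, Migrate in week 2.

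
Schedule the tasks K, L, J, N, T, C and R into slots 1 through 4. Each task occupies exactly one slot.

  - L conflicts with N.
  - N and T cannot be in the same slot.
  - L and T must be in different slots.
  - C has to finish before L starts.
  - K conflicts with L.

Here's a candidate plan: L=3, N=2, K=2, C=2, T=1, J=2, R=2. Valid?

N and T cannot be in the same slot — holds.
L conflicts with N — holds.
L and T must be in different slots — holds.
K conflicts with L — holds.
C has to finish before L starts — holds.

Yes, all constraints hold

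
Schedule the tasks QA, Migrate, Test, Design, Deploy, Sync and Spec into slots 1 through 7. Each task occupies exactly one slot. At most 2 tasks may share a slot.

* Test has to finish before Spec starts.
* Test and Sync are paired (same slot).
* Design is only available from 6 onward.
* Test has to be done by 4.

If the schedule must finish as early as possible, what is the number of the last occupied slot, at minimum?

slot 6

The precedence chain requires at least 2 distinct slots.
With at most 2 per slot and 7 tasks, at least 4 slots are needed.
Design can't be placed before 6, so the schedule must run through at least slot 6.
6 works (last occupied slot: 6): for example Test -> 1; Design -> 6; Migrate -> 3; Spec -> 2; QA -> 2; Deploy -> 3; Sync -> 1.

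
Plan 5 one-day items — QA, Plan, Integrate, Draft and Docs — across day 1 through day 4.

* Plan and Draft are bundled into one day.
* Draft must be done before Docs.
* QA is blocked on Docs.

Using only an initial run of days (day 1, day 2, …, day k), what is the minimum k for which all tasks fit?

The precedence chain requires at least 3 distinct days.
3 works (last occupied day: day 3): for example QA -> day 3; Draft -> day 1; Docs -> day 2; Plan -> day 1; Integrate -> day 1.

3 days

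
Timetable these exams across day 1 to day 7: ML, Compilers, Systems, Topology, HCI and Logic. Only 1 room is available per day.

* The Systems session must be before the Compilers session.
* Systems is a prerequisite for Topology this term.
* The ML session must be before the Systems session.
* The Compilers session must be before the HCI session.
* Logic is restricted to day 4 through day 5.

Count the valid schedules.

Splitting on ML: it can be day 1 (30), day 2 (6). Listing each branch's schedules as (Compilers, Systems, Topology, HCI, Logic) by day number:
ML=day 1: (3,2,4,6,5) (3,2,4,7,5) (3,2,5,6,4) (3,2,5,7,4) (3,2,6,4,5) (3,2,6,5,4) (3,2,6,7,4) (3,2,6,7,5) (3,2,7,4,5) (3,2,7,5,4) (3,2,7,6,4) (3,2,7,6,5) (4,2,3,6,5) (4,2,3,7,5) (4,2,6,7,5) (4,2,7,6,5) (4,3,6,7,5) (4,3,7,6,5) (5,2,3,6,4) (5,2,3,7,4) (5,2,6,7,4) (5,2,7,6,4) (5,3,6,7,4) (5,3,7,6,4) (6,2,3,7,4) (6,2,3,7,5) (6,2,4,7,5) (6,2,5,7,4) (6,3,4,7,5) (6,3,5,7,4) — 30.
ML=day 2: (4,3,6,7,5) (4,3,7,6,5) (5,3,6,7,4) (5,3,7,6,4) (6,3,4,7,5) (6,3,5,7,4) — 6.
Summing: 30 + 6 = 36.

36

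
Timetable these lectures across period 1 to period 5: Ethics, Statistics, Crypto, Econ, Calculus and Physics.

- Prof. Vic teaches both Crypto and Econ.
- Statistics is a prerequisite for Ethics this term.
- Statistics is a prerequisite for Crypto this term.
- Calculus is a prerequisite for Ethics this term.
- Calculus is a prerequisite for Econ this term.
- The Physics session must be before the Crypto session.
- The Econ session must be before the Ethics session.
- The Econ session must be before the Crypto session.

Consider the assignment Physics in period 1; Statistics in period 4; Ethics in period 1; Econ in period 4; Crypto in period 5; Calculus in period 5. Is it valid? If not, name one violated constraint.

Invalid. Calculus is a prerequisite for Ethics this term.

The Physics session must be before the Crypto session — holds.
Statistics is a prerequisite for Crypto this term — holds.
The Econ session must be before the Crypto session — holds.
Calculus is a prerequisite for Ethics this term — violated.
Calculus is a prerequisite for Econ this term — violated.
The Econ session must be before the Ethics session — violated.
Prof. Vic teaches both Crypto and Econ — holds.
Statistics is a prerequisite for Ethics this term — violated.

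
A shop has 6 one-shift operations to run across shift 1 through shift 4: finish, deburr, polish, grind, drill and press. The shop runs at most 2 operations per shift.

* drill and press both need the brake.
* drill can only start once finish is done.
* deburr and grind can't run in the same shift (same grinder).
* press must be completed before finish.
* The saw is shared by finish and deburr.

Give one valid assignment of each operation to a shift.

deburr=shift 1, drill=shift 3, polish=shift 2, finish=shift 2, grind=shift 3, press=shift 1

Checking: finish(shift 2) before drill(shift 3); press(shift 1) before finish(shift 2); finish(shift 2) != deburr(shift 1); drill(shift 3) != press(shift 1); deburr(shift 1) != grind(shift 3); max 2 per shift (cap 2).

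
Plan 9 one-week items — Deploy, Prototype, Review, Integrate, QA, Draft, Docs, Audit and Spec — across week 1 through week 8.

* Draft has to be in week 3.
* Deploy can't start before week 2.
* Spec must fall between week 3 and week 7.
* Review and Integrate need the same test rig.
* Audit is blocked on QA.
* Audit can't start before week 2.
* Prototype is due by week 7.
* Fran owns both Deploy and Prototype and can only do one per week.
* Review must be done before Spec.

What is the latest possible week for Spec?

Spec is available from week 3; Spec's own window allows nothing later than week 7.
Spec at week 7 is achievable: Integrate=week 2; QA=week 1; Audit=week 2; Review=week 1; Prototype=week 1; Spec=week 7; Docs=week 1; Deploy=week 2; Draft=week 3.

week 7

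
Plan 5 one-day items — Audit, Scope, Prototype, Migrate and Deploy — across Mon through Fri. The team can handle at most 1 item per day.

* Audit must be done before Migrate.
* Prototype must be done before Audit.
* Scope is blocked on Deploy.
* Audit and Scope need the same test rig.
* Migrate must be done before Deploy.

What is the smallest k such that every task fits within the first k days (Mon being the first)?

The precedence chain requires at least 5 distinct days.
With at most 1 per day and 5 tasks, at least 5 days are needed.
5 works (last occupied day: Fri): for example Deploy=Thu; Prototype=Mon; Migrate=Wed; Scope=Fri; Audit=Tue.

5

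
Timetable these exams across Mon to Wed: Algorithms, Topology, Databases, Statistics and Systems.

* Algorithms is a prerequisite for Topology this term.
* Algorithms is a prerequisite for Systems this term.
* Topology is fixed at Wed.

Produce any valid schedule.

Statistics -> Mon, Algorithms -> Mon, Systems -> Tue, Topology -> Wed, Databases -> Mon

Checking: Algorithms(Mon) before Topology(Wed); Algorithms(Mon) before Systems(Tue); Topology=Wed in [Wed,Wed].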